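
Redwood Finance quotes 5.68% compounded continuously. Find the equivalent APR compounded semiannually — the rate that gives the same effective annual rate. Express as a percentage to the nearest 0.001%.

5.761%

EAR under continuous compounding: e^0.0568 − 1 = 0.058444.
Solve (1 + r/2)^2 = 1.058444: r/2 = 1.058444^(1/2) − 1 = 0.028807, so r = 0.057614 = 5.761%.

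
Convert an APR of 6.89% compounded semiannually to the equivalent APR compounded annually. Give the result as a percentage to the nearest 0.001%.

EAR = (1 + 0.0689/2)^2 − 1 = 0.070087.
Compounded annually, the equivalent nominal rate is the EAR itself: 7.009%.

7.009%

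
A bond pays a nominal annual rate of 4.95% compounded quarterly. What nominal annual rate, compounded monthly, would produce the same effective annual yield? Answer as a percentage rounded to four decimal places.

4.9297%

EAR = (1 + 0.0495/4)^4 − 1 = 0.050426.
Solve (1 + r/12)^12 = 1.050426: r/12 = 1.050426^(1/12) − 1 = 0.004108, so r = 0.049297 = 4.9297%.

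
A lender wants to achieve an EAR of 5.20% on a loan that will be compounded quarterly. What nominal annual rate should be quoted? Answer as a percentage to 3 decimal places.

5.102%

(1 + r/4)^4 − 1 = 0.0520, so 1 + r/4 = 1.0520^(1/4).
r/4 = 0.012754, so r = 0.051016 = 5.102%.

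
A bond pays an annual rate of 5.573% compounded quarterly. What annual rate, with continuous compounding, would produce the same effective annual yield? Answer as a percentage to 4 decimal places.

EAR = (1 + 0.05573/4)^4 − 1 = 0.056906.
Equivalent continuous rate: r = ln(1 + 0.056906) = 0.055345 = 5.5345%.

5.5345%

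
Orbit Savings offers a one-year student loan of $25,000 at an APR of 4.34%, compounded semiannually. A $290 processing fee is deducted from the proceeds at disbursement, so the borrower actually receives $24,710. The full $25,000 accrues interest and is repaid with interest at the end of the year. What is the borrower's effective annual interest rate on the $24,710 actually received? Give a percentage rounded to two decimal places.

5.61%

Amount owed after one year: 25,000 × (1 + 0.0434/2)^2 = 25,000 × 1.043871 = $26,096.77.
Effective rate on net proceeds: 26,096.77 / 24,710 − 1 = 0.056122 = 5.61%.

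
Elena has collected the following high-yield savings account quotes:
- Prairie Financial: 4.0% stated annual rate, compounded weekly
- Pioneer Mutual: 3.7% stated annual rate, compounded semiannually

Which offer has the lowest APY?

Prairie Financial: (1 + 0.040/52)^52 − 1 = 4.079%
Pioneer Mutual: (1 + 0.037/2)^2 − 1 = 3.734%
The lowest effective annual rate is Pioneer Mutual at 3.734%.

Pioneer Mutual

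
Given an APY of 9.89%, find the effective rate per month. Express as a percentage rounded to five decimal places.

The per-month rate i satisfies (1 + i)^12 = 1 + 0.0989.
i = 1.0989^(1/12) − 1 = 0.0078901 = 0.78901%.

0.78901%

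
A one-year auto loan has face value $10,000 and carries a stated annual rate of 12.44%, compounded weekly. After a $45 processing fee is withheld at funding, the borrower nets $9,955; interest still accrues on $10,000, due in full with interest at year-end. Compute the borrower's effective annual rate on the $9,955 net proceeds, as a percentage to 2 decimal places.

Amount owed after one year: 10,000 × (1 + 0.1244/52)^52 = 10,000 × 1.132301 = $11,323.01.
Effective rate on net proceeds: 11,323.01 / 9,955 − 1 = 0.137419 = 13.74%.

13.74%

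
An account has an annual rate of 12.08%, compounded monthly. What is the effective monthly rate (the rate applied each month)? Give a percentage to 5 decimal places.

With a nominal annual rate compounded monthly, the periodic rate is the nominal rate divided by 12.
i = 0.1208 / 12 = 0.0100667 = 1.00667%.

1.00667%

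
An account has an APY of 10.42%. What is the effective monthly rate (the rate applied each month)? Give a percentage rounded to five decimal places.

0.82943%

The per-month rate i satisfies (1 + i)^12 = 1 + 0.1042.
i = 1.1042^(1/12) − 1 = 0.0082943 = 0.82943%.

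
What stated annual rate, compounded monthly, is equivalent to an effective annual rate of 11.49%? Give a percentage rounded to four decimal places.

(1 + r/12)^12 − 1 = 0.1149, so 1 + r/12 = 1.1149^(1/12).
r/12 = 0.009105, so r = 0.109259 = 10.9259%.

10.9259%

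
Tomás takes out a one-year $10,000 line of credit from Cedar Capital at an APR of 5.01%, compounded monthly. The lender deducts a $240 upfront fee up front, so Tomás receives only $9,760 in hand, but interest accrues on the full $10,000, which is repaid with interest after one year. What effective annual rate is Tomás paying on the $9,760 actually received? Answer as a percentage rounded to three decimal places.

Amount owed after one year: 10,000 × (1 + 0.0501/12)^12 = 10,000 × 1.051267 = $10,512.67.
Effective rate on net proceeds: 10,512.67 / 9,760 − 1 = 0.077117 = 7.712%.

7.712%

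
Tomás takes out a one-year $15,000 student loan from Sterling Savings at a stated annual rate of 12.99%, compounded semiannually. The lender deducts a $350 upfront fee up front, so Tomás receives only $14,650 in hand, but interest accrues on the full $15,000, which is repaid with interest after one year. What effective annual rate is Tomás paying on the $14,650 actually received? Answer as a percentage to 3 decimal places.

Amount owed after one year: 15,000 × (1 + 0.1299/2)^2 = 15,000 × 1.134119 = $17,011.78.
Effective rate on net proceeds: 17,011.78 / 14,650 − 1 = 0.161213 = 16.121%.

16.121%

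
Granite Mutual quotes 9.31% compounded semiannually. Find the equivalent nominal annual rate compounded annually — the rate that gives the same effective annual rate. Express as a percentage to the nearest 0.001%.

EAR = (1 + 0.0931/2)^2 − 1 = 0.095267.
Compounded annually, the equivalent nominal rate is the EAR itself: 9.527%.

9.527%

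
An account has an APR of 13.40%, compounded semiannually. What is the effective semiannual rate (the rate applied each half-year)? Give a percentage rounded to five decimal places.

6.70000%

With a nominal annual rate compounded semiannually, the periodic rate is the nominal rate divided by 2.
i = 0.1340 / 2 = 0.0670000 = 6.70000%.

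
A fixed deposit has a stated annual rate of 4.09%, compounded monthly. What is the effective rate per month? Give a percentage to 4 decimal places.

With a nominal annual rate compounded monthly, the periodic rate is the nominal rate divided by 12.
i = 0.0409 / 12 = 0.0034083 = 0.3408%.

0.3408%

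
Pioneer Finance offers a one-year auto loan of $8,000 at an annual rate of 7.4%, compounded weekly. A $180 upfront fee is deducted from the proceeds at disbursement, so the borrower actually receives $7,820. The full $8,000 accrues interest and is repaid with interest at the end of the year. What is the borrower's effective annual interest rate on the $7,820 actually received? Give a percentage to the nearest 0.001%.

10.153%

Amount owed after one year: 8,000 × (1 + 0.074/52)^52 = 8,000 × 1.076750 = $8,614.00.
Effective rate on net proceeds: 8,614.00 / 7,820 − 1 = 0.101535 = 10.153%.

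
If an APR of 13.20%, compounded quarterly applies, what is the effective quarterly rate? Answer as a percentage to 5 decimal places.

3.30000%

With a nominal annual rate compounded quarterly, the periodic rate is the nominal rate divided by 4.
i = 0.1320 / 4 = 0.0330000 = 3.30000%.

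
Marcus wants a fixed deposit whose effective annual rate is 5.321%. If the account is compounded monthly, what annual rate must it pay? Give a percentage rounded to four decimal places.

(1 + r/12)^12 − 1 = 0.05321, so 1 + r/12 = 1.05321^(1/12).
r/12 = 0.004330, so r = 0.051955 = 5.1955%.

5.1955%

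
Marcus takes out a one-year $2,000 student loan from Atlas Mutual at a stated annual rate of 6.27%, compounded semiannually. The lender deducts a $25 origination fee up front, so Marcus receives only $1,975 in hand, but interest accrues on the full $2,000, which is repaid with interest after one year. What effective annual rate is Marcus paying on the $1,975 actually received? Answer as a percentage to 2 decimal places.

Amount owed after one year: 2,000 × (1 + 0.0627/2)^2 = 2,000 × 1.063683 = $2,127.37.
Effective rate on net proceeds: 2,127.37 / 1,975 − 1 = 0.077147 = 7.71%.

7.71%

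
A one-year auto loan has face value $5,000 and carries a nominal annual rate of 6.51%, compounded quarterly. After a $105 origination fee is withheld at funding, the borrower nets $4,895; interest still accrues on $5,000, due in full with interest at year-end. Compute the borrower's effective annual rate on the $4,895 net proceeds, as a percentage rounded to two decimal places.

8.96%

Amount owed after one year: 5,000 × (1 + 0.0651/4)^4 = 5,000 × 1.066707 = $5,333.53.
Effective rate on net proceeds: 5,333.53 / 4,895 − 1 = 0.089588 = 8.96%.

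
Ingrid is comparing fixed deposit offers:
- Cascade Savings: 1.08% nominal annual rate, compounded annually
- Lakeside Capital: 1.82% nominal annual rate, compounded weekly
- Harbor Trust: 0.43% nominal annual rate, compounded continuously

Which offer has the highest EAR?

Lakeside Capital

Cascade Savings: compounded annually, EAR = 1.080%
Lakeside Capital: (1 + 0.0182/52)^52 − 1 = 1.836%
Harbor Trust: e^0.0043 − 1 = 0.431%
The highest effective annual rate is Lakeside Capital at 1.836%.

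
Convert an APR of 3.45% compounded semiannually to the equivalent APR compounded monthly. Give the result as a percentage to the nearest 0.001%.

EAR = (1 + 0.0345/2)^2 − 1 = 0.034798.
Solve (1 + r/12)^12 = 1.034798: r/12 = 1.034798^(1/12) − 1 = 0.002855, so r = 0.034255 = 3.425%.

3.425%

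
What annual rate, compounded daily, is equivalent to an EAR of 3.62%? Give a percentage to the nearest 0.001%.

3.556%

(1 + r/365)^365 − 1 = 0.0362, so 1 + r/365 = 1.0362^(1/365).
r/365 = 0.000097, so r = 0.035562 = 3.556%.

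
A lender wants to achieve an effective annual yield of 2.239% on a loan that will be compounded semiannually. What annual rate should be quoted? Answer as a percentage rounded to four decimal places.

2.2266%

(1 + r/2)^2 − 1 = 0.02239, so 1 + r/2 = 1.02239^(1/2).
r/2 = 0.011133, so r = 0.022266 = 2.2266%.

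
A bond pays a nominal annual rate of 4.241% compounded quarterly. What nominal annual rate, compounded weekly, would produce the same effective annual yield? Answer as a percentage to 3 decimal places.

4.220%

EAR = (1 + 0.04241/4)^4 − 1 = 0.043089.
Solve (1 + r/52)^52 = 1.043089: r/52 = 1.043089^(1/52) − 1 = 0.000812, so r = 0.042204 = 4.220%.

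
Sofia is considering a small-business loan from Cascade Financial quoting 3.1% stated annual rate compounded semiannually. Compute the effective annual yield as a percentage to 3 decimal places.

3.124%

EAR = (1 + 0.031/2)^2 − 1.
= 1.031240 − 1 = 3.124%.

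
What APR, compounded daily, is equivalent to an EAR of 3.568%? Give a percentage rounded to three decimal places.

3.506%

(1 + r/365)^365 − 1 = 0.03568, so 1 + r/365 = 1.03568^(1/365).
r/365 = 0.000096, so r = 0.035060 = 3.506%.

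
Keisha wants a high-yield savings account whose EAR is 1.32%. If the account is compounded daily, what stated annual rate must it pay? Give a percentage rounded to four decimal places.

(1 + r/365)^365 − 1 = 0.0132, so 1 + r/365 = 1.0132^(1/365).
r/365 = 0.000036, so r = 0.013114 = 1.3114%.

1.3114%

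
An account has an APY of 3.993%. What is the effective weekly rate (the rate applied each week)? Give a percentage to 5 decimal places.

The per-week rate i satisfies (1 + i)^52 = 1 + 0.03993.
i = 1.03993^(1/52) − 1 = 0.0007532 = 0.07532%.

0.07532%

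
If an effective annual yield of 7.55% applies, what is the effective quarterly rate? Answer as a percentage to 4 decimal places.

1.8363%

The per-quarter rate i satisfies (1 + i)^4 = 1 + 0.0755.
i = 1.0755^(1/4) − 1 = 0.0183630 = 1.8363%.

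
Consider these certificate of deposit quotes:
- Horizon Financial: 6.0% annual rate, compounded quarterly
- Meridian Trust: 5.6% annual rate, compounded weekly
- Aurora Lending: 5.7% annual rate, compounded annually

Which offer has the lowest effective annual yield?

Horizon Financial: (1 + 0.060/4)^4 − 1 = 6.136%
Meridian Trust: (1 + 0.056/52)^52 − 1 = 5.757%
Aurora Lending: compounded annually, EAR = 5.700%
The lowest effective annual rate is Aurora Lending at 5.700%.

Aurora Lending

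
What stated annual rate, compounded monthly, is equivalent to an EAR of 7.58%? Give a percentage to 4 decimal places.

(1 + r/12)^12 − 1 = 0.0758, so 1 + r/12 = 1.0758^(1/12).
r/12 = 0.006107, so r = 0.073287 = 7.3287%.

7.3287%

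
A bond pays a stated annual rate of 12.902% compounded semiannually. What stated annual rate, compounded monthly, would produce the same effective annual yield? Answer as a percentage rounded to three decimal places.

12.568%

EAR = (1 + 0.12902/2)^2 − 1 = 0.133182.
Solve (1 + r/12)^12 = 1.133182: r/12 = 1.133182^(1/12) − 1 = 0.010474, so r = 0.125683 = 12.568%.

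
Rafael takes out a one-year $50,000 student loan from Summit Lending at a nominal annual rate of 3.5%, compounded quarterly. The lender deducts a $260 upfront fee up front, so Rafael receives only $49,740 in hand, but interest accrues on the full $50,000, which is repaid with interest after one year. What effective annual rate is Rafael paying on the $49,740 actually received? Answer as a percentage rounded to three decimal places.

Amount owed after one year: 50,000 × (1 + 0.035/4)^4 = 50,000 × 1.035462 = $51,773.10.
Effective rate on net proceeds: 51,773.10 / 49,740 − 1 = 0.040875 = 4.087%.

4.087%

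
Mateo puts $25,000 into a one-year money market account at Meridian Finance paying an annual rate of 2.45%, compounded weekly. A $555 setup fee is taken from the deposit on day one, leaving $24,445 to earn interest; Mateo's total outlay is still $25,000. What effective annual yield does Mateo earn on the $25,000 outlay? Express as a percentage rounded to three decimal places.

Value after one year: 24,445 × (1 + 0.0245/52)^52 = 24,445 × 1.024797 = $25,051.15.
Effective yield on the $25,000 outlay: 25,051.15 / 25,000 − 1 = 0.002046 = 0.205%.

0.205%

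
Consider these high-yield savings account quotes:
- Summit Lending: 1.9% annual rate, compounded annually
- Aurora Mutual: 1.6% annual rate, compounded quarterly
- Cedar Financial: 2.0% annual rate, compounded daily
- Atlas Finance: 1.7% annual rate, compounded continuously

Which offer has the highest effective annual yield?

Cedar Financial

Summit Lending: compounded annually, EAR = 1.900%
Aurora Mutual: (1 + 0.016/4)^4 − 1 = 1.610%
Cedar Financial: (1 + 0.020/365)^365 − 1 = 2.020%
Atlas Finance: e^0.017 − 1 = 1.715%
The highest effective annual rate is Cedar Financial at 2.020%.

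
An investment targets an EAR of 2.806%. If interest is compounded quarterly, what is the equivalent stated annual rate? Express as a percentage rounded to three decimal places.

(1 + r/4)^4 − 1 = 0.02806, so 1 + r/4 = 1.02806^(1/4).
r/4 = 0.006942, so r = 0.027769 = 2.777%.

2.777%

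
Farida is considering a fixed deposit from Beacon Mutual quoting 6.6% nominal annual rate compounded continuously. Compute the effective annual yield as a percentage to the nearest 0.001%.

With continuous compounding, EAR = e^0.066 − 1.
e^0.066 = 1.068227, so EAR = 0.068227 = 6.823%.

6.823%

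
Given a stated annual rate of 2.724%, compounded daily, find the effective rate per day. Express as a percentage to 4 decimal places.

0.0075%

With a nominal annual rate compounded daily, the periodic rate is the nominal rate divided by 365.
i = 0.02724 / 365 = 0.0000746 = 0.0075%.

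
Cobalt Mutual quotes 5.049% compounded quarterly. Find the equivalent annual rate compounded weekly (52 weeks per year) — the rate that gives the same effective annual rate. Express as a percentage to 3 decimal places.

5.020%

EAR = (1 + 0.05049/4)^4 − 1 = 0.051454.
Solve (1 + r/52)^52 = 1.051454: r/52 = 1.051454^(1/52) − 1 = 0.000965, so r = 0.050198 = 5.020%.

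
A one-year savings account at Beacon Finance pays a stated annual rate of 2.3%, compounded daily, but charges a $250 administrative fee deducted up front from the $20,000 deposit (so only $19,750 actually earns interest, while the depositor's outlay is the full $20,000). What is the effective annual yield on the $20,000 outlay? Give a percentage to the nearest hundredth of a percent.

1.05%

Value after one year: 19,750 × (1 + 0.023/365)^365 = 19,750 × 1.023266 = $20,209.50.
Effective yield on the $20,000 outlay: 20,209.50 / 20,000 − 1 = 0.010475 = 1.05%.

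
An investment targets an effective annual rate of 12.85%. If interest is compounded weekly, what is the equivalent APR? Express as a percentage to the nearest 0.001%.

(1 + r/52)^52 − 1 = 0.1285, so 1 + r/52 = 1.1285^(1/52).
r/52 = 0.002327, so r = 0.121030 = 12.103%.

12.103%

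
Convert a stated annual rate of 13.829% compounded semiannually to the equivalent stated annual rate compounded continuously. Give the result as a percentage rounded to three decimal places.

13.372%

EAR = (1 + 0.13829/2)^2 − 1 = 0.143071.
Equivalent continuous rate: r = ln(1 + 0.143071) = 0.133719 = 13.372%.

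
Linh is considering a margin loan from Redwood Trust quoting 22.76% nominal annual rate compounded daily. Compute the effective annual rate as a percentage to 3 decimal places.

EAR = (1 + 0.2276/365)^365 − 1.
= 1.255494 − 1 = 25.549%.

25.549%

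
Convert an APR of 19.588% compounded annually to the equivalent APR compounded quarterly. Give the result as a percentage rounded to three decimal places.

18.294%

Compounded annually, EAR = nominal = 0.195880.
Solve (1 + r/4)^4 = 1.195880: r/4 = 1.195880^(1/4) − 1 = 0.045736, so r = 0.182942 = 18.294%.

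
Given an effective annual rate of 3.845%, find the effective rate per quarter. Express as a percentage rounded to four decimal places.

0.9477%

The per-quarter rate i satisfies (1 + i)^4 = 1 + 0.03845.
i = 1.03845^(1/4) − 1 = 0.0094769 = 0.9477%.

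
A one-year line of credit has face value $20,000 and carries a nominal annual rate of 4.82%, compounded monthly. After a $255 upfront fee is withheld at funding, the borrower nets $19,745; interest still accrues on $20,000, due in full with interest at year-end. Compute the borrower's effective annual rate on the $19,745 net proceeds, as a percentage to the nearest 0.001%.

6.283%

Amount owed after one year: 20,000 × (1 + 0.0482/12)^12 = 20,000 × 1.049279 = $20,985.58.
Effective rate on net proceeds: 20,985.58 / 19,745 − 1 = 0.062830 = 6.283%.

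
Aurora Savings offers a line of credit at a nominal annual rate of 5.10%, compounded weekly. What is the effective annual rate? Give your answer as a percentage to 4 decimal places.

5.2297%

EAR = (1 + 0.0510/52)^52 − 1.
= 1.052297 − 1 = 5.2297%.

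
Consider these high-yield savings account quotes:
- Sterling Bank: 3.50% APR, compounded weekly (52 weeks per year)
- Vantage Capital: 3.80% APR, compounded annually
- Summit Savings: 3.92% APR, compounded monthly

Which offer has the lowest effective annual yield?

Sterling Bank: (1 + 0.0350/52)^52 − 1 = 3.561%
Vantage Capital: compounded annually, EAR = 3.800%
Summit Savings: (1 + 0.0392/12)^12 − 1 = 3.991%
The lowest effective annual rate is Sterling Bank at 3.561%.

Sterling Bank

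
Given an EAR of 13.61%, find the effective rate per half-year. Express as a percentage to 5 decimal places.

The per-half-year rate i satisfies (1 + i)^2 = 1 + 0.1361.
i = 1.1361^(1/2) − 1 = 0.0658799 = 6.58799%.

6.58799%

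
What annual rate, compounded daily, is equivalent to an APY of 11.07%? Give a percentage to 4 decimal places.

10.5006%

(1 + r/365)^365 − 1 = 0.1107, so 1 + r/365 = 1.1107^(1/365).
r/365 = 0.000288, so r = 0.105006 = 10.5006%.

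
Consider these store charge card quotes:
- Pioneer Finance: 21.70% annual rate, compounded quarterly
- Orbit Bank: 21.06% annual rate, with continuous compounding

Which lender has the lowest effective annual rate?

Pioneer Finance: (1 + 0.2170/4)^4 − 1 = 23.531%
Orbit Bank: e^0.2106 − 1 = 23.442%
The lowest effective annual rate is Orbit Bank at 23.442%.

Orbit Bank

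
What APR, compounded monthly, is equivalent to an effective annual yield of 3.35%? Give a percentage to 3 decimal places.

(1 + r/12)^12 − 1 = 0.0335, so 1 + r/12 = 1.0335^(1/12).
r/12 = 0.002750, so r = 0.032996 = 3.300%.

3.300%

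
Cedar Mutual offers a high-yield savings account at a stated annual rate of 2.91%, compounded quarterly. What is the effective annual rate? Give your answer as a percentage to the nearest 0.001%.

EAR = (1 + 0.0291/4)^4 − 1.
= 1.029419 − 1 = 2.942%.

2.942%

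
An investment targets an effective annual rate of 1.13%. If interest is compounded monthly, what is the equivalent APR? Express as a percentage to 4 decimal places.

1.1242%

(1 + r/12)^12 − 1 = 0.0113, so 1 + r/12 = 1.0113^(1/12).
r/12 = 0.000937, so r = 0.011242 = 1.1242%.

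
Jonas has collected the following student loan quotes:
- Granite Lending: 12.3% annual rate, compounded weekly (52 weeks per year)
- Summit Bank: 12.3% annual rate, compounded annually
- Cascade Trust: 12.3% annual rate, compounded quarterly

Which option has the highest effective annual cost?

Granite Lending: (1 + 0.123/52)^52 − 1 = 13.072%
Summit Bank: compounded annually, EAR = 12.300%
Cascade Trust: (1 + 0.123/4)^4 − 1 = 12.879%
The highest effective annual rate is Granite Lending at 13.072%.

Granite Lending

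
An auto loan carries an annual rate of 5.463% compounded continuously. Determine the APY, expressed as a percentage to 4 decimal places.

5.6150%

With continuous compounding, EAR = e^0.05463 − 1.
e^0.05463 = 1.056150, so EAR = 0.056150 = 5.6150%.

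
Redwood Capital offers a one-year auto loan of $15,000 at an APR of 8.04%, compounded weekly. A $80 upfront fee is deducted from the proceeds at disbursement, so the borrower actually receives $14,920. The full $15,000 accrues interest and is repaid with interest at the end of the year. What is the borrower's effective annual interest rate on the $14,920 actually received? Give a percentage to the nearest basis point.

Amount owed after one year: 15,000 × (1 + 0.0804/52)^52 = 15,000 × 1.083653 = $16,254.80.
Effective rate on net proceeds: 16,254.80 / 14,920 − 1 = 0.089464 = 8.95%.

8.95%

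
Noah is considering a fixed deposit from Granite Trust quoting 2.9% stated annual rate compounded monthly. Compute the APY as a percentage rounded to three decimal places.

EAR = (1 + 0.029/12)^12 − 1.
= (1 + 0.002417)^12 − 1 = 1.029389 − 1 = 2.939%.

2.939%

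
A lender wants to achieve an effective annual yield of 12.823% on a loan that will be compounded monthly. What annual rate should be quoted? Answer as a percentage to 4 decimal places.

(1 + r/12)^12 − 1 = 0.12823, so 1 + r/12 = 1.12823^(1/12).
r/12 = 0.010105, so r = 0.121259 = 12.1259%.

12.1259%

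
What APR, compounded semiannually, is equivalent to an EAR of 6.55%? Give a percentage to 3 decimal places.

(1 + r/2)^2 − 1 = 0.0655, so 1 + r/2 = 1.0655^(1/2).
r/2 = 0.032231, so r = 0.064461 = 6.446%.

6.446%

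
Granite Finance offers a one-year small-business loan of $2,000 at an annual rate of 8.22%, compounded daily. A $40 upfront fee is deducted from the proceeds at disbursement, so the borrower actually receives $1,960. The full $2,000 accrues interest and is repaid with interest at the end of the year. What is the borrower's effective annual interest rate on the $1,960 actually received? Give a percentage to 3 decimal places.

10.782%

Amount owed after one year: 2,000 × (1 + 0.0822/365)^365 = 2,000 × 1.085663 = $2,171.33.
Effective rate on net proceeds: 2,171.33 / 1,960 − 1 = 0.107819 = 10.782%.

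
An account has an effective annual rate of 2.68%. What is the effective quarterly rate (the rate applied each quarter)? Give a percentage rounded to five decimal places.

0.66337%

The per-quarter rate i satisfies (1 + i)^4 = 1 + 0.0268.
i = 1.0268^(1/4) − 1 = 0.0066337 = 0.66337%.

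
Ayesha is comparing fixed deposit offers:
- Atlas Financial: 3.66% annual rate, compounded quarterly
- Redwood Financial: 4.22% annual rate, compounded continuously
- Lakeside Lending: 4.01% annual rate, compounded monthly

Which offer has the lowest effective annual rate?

Atlas Financial

Atlas Financial: (1 + 0.0366/4)^4 − 1 = 3.711%
Redwood Financial: e^0.0422 − 1 = 4.310%
Lakeside Lending: (1 + 0.0401/12)^12 − 1 = 4.085%
The lowest effective annual rate is Atlas Financial at 3.711%.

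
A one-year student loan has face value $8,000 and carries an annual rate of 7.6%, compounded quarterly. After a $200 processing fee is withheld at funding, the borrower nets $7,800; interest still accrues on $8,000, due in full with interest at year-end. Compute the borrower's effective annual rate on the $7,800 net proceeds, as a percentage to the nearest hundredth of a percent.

10.58%

Amount owed after one year: 8,000 × (1 + 0.076/4)^4 = 8,000 × 1.078194 = $8,625.55.
Effective rate on net proceeds: 8,625.55 / 7,800 − 1 = 0.105840 = 10.58%.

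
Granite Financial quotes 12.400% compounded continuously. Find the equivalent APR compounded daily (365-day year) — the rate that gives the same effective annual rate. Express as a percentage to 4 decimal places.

12.4021%

EAR under continuous compounding: e^0.12400 − 1 = 0.132016.
Solve (1 + r/365)^365 = 1.132016: r/365 = 1.132016^(1/365) − 1 = 0.000340, so r = 0.124021 = 12.4021%.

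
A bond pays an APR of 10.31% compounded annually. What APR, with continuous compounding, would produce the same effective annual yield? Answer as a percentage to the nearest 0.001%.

Compounded annually, EAR = nominal = 0.103100.
Equivalent continuous rate: r = ln(1 + 0.103100) = 0.098124 = 9.812%.

9.812%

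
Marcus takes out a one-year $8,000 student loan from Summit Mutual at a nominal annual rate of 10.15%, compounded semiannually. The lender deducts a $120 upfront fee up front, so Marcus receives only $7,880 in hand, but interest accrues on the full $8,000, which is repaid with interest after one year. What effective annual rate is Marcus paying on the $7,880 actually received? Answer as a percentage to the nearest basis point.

Amount owed after one year: 8,000 × (1 + 0.1015/2)^2 = 8,000 × 1.104076 = $8,832.60.
Effective rate on net proceeds: 8,832.60 / 7,880 − 1 = 0.120889 = 12.09%.

12.09%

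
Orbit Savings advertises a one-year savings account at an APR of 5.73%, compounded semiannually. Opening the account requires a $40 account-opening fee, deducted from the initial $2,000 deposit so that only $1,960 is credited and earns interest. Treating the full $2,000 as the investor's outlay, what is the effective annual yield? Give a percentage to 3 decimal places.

3.696%

Value after one year: 1,960 × (1 + 0.0573/2)^2 = 1,960 × 1.058121 = $2,073.92.
Effective yield on the $2,000 outlay: 2,073.92 / 2,000 − 1 = 0.036958 = 3.696%.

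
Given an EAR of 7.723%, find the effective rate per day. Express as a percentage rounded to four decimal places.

The per-day rate i satisfies (1 + i)^365 = 1 + 0.07723.
i = 1.07723^(1/365) − 1 = 0.0002038 = 0.0204%.

0.0204%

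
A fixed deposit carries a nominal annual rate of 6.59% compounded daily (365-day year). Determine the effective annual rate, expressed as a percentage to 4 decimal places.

EAR = (1 + 0.0659/365)^365 − 1.
= 1.068114 − 1 = 6.8114%.

6.8114%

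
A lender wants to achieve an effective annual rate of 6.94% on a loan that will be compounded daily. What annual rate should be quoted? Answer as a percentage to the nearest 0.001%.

6.710%

(1 + r/365)^365 − 1 = 0.0694, so 1 + r/365 = 1.0694^(1/365).
r/365 = 0.000184, so r = 0.067104 = 6.710%.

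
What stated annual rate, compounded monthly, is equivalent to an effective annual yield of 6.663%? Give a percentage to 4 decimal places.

(1 + r/12)^12 − 1 = 0.06663, so 1 + r/12 = 1.06663^(1/12).
r/12 = 0.005390, so r = 0.064678 = 6.4678%.

6.4678%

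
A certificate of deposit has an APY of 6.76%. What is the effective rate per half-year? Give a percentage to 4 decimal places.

The per-half-year rate i satisfies (1 + i)^2 = 1 + 0.0676.
i = 1.0676^(1/2) − 1 = 0.0332473 = 3.3247%.

3.3247%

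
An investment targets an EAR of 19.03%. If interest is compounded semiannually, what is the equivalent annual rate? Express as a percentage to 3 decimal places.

(1 + r/2)^2 − 1 = 0.1903, so 1 + r/2 = 1.1903^(1/2).
r/2 = 0.091009, so r = 0.182017 = 18.202%.

18.202%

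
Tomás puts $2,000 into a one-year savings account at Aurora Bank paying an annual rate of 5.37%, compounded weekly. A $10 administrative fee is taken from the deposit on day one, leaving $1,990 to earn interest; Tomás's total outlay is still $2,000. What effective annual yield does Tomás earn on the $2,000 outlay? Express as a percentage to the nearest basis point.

Value after one year: 1,990 × (1 + 0.0537/52)^52 = 1,990 × 1.055139 = $2,099.73.
Effective yield on the $2,000 outlay: 2,099.73 / 2,000 − 1 = 0.049863 = 4.99%.

4.99%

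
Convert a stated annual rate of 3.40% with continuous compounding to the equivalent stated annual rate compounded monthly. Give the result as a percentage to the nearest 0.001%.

3.405%

EAR under continuous compounding: e^0.0340 − 1 = 0.034585.
Solve (1 + r/12)^12 = 1.034585: r/12 = 1.034585^(1/12) − 1 = 0.002837, so r = 0.034048 = 3.405%.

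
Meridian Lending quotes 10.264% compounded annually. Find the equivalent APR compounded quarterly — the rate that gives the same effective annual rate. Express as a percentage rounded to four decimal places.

9.8910%

Compounded annually, EAR = nominal = 0.102640.
Solve (1 + r/4)^4 = 1.102640: r/4 = 1.102640^(1/4) − 1 = 0.024728, so r = 0.098910 = 9.8910%.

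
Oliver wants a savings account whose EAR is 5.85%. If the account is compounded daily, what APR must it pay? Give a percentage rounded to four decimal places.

5.6857%

(1 + r/365)^365 − 1 = 0.0585, so 1 + r/365 = 1.0585^(1/365).
r/365 = 0.000156, so r = 0.056857 = 5.6857%.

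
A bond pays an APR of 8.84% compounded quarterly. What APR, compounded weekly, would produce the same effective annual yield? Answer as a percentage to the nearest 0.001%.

8.751%

EAR = (1 + 0.0884/4)^4 − 1 = 0.091374.
Solve (1 + r/52)^52 = 1.091374: r/52 = 1.091374^(1/52) − 1 = 0.001683, so r = 0.087511 = 8.751%.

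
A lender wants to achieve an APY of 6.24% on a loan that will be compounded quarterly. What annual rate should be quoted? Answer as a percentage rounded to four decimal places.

6.0991%

(1 + r/4)^4 − 1 = 0.0624, so 1 + r/4 = 1.0624^(1/4).
r/4 = 0.015248, so r = 0.060991 = 6.0991%.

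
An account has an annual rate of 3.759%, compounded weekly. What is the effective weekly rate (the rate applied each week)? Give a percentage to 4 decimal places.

With a nominal annual rate compounded weekly, the periodic rate is the nominal rate divided by 52.
i = 0.03759 / 52 = 0.0007229 = 0.0723%.

0.0723%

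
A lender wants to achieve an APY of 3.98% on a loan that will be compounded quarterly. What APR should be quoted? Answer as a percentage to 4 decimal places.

3.9219%

(1 + r/4)^4 − 1 = 0.0398, so 1 + r/4 = 1.0398^(1/4).
r/4 = 0.009805, so r = 0.039219 = 3.9219%.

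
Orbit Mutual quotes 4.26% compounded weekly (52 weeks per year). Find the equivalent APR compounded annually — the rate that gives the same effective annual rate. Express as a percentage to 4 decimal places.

EAR = (1 + 0.0426/52)^52 − 1 = 0.043502.
Compounded annually, the equivalent nominal rate is the EAR itself: 4.3502%.

4.3502%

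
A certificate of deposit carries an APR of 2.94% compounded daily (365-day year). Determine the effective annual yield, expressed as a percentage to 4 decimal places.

EAR = (1 + 0.0294/365)^365 − 1.
= (1 + 0.000081)^365 − 1 = 1.029835 − 1 = 2.9835%.

2.9835%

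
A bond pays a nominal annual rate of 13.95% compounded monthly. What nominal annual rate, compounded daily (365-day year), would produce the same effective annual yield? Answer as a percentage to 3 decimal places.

13.872%

EAR = (1 + 0.1395/12)^12 − 1 = 0.148774.
Solve (1 + r/365)^365 = 1.148774: r/365 = 1.148774^(1/365) − 1 = 0.000380, so r = 0.138722 = 13.872%.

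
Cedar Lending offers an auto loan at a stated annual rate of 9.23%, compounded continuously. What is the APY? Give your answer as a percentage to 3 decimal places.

With continuous compounding, EAR = e^0.0923 − 1.
e^0.0923 = 1.096694, so EAR = 0.096694 = 9.669%.

9.669%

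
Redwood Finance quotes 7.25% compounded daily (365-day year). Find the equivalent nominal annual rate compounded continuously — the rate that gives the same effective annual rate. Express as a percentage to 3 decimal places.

7.249%

EAR = (1 + 0.0725/365)^365 − 1 = 0.075185.
Equivalent continuous rate: r = ln(1 + 0.075185) = 0.072493 = 7.249%.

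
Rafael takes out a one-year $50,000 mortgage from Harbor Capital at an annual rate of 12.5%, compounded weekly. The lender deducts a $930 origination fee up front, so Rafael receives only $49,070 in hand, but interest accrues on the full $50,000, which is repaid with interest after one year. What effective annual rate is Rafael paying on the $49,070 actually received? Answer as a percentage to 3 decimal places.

15.445%

Amount owed after one year: 50,000 × (1 + 0.125/52)^52 = 50,000 × 1.132978 = $56,648.92.
Effective rate on net proceeds: 56,648.92 / 49,070 − 1 = 0.154451 = 15.445%.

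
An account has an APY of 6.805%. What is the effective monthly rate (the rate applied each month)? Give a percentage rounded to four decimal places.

0.5501%

The per-month rate i satisfies (1 + i)^12 = 1 + 0.06805.
i = 1.06805^(1/12) − 1 = 0.0055013 = 0.5501%.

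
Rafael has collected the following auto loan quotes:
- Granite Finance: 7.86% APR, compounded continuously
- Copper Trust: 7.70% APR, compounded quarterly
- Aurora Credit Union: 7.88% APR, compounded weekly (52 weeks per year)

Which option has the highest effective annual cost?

Aurora Credit Union

Granite Finance: e^0.0786 − 1 = 8.177%
Copper Trust: (1 + 0.0770/4)^4 − 1 = 7.925%
Aurora Credit Union: (1 + 0.0788/52)^52 − 1 = 8.192%
The highest effective annual rate is Aurora Credit Union at 8.192%.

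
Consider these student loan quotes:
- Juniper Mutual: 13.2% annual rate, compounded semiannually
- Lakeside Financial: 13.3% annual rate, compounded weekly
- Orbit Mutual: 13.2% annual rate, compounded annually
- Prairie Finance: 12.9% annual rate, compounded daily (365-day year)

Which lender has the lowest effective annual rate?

Juniper Mutual: (1 + 0.132/2)^2 − 1 = 13.636%
Lakeside Financial: (1 + 0.133/52)^52 − 1 = 14.206%
Orbit Mutual: compounded annually, EAR = 13.200%
Prairie Finance: (1 + 0.129/365)^365 − 1 = 13.766%
The lowest effective annual rate is Orbit Mutual at 13.200%.

Orbit Mutual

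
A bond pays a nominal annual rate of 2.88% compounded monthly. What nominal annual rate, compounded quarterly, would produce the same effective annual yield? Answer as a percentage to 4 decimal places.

2.8869%

EAR = (1 + 0.0288/12)^12 − 1 = 0.029183.
Solve (1 + r/4)^4 = 1.029183: r/4 = 1.029183^(1/4) − 1 = 0.007217, so r = 0.028869 = 2.8869%.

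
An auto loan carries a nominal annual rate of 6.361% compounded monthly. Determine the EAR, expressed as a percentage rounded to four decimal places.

6.5498%

EAR = (1 + 0.06361/12)^12 − 1.
= 1.065498 − 1 = 6.5498%.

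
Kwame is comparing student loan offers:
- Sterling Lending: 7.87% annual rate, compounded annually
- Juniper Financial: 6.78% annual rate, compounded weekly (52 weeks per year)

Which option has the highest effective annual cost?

Sterling Lending: compounded annually, EAR = 7.870%
Juniper Financial: (1 + 0.0678/52)^52 − 1 = 7.010%
The highest effective annual rate is Sterling Lending at 7.870%.

Sterling Lending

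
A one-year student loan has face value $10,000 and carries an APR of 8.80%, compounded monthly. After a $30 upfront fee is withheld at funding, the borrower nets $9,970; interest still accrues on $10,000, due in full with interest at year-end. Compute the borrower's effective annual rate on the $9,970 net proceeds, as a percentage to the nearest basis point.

9.49%

Amount owed after one year: 10,000 × (1 + 0.0880/12)^12 = 10,000 × 1.091638 = $10,916.38.
Effective rate on net proceeds: 10,916.38 / 9,970 − 1 = 0.094922 = 9.49%.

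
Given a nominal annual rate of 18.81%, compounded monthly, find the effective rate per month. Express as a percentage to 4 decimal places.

With a nominal annual rate compounded monthly, the periodic rate is the nominal rate divided by 12.
i = 0.1881 / 12 = 0.0156750 = 1.5675%.

1.5675%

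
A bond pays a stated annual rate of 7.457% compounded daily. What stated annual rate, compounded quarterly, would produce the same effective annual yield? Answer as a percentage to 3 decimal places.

EAR = (1 + 0.07457/365)^365 − 1 = 0.077413.
Solve (1 + r/4)^4 = 1.077413: r/4 = 1.077413^(1/4) − 1 = 0.018815, so r = 0.075262 = 7.526%.

7.526%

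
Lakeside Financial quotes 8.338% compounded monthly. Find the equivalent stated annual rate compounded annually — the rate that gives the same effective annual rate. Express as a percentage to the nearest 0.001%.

8.664%

EAR = (1 + 0.08338/12)^12 − 1 = 0.086641.
Compounded annually, the equivalent nominal rate is the EAR itself: 8.664%.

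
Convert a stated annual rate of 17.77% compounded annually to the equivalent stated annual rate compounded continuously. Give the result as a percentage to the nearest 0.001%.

16.356%

Compounded annually, EAR = nominal = 0.177700.
Equivalent continuous rate: r = ln(1 + 0.177700) = 0.163563 = 16.356%.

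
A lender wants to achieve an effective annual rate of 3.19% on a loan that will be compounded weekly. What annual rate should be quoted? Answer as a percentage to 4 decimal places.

3.1411%

(1 + r/52)^52 − 1 = 0.0319, so 1 + r/52 = 1.0319^(1/52).
r/52 = 0.000604, so r = 0.031411 = 3.1411%.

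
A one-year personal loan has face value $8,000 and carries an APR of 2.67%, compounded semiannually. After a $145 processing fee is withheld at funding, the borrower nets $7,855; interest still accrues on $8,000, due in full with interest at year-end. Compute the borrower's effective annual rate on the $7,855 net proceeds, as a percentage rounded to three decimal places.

Amount owed after one year: 8,000 × (1 + 0.0267/2)^2 = 8,000 × 1.026878 = $8,215.03.
Effective rate on net proceeds: 8,215.03 / 7,855 − 1 = 0.045834 = 4.583%.

4.583%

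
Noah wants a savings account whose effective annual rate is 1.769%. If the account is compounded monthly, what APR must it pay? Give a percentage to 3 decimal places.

1.755%

(1 + r/12)^12 − 1 = 0.01769, so 1 + r/12 = 1.01769^(1/12).
r/12 = 0.001462, so r = 0.017548 = 1.755%.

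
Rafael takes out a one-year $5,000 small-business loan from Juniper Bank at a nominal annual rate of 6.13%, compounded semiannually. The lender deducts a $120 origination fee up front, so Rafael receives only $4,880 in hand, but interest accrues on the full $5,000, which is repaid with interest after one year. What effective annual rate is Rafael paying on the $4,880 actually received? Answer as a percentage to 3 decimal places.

8.836%

Amount owed after one year: 5,000 × (1 + 0.0613/2)^2 = 5,000 × 1.062239 = $5,311.20.
Effective rate on net proceeds: 5,311.20 / 4,880 − 1 = 0.088360 = 8.836%.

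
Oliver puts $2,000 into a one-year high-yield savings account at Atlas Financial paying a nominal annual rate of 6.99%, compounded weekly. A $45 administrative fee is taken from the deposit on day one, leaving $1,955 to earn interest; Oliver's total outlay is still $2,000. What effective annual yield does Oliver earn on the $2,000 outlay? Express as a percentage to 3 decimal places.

Value after one year: 1,955 × (1 + 0.0699/52)^52 = 1,955 × 1.072351 = $2,096.45.
Effective yield on the $2,000 outlay: 2,096.45 / 2,000 − 1 = 0.048223 = 4.822%.

4.822%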